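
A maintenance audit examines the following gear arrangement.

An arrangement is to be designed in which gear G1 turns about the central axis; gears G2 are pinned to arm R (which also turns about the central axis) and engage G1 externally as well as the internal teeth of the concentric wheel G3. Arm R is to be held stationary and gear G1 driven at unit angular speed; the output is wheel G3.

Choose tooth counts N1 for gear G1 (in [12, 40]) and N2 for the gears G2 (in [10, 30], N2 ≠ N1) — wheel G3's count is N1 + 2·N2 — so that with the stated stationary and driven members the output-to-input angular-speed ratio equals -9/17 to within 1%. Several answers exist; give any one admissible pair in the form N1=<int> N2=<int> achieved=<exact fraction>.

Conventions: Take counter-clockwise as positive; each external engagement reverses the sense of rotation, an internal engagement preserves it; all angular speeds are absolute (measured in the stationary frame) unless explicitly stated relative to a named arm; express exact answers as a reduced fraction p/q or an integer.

design class (target -9/17): planetary set
Willis with ω_arm = 0: ω_ring/ω_sun = −N1/N3; set equal to -9/17  ⇒  N3/N1 = −1/(-9/17) = 17/9
N3 = N1 + 2·N2  ⇒  N2/N1 = (N3/N1 − 1)/2 = (17/9 − 1)/2 = 4/9
smallest multiple with N1 ≥ 12 and N2 ≥ 10: k = 3  ⇒  N1 = 3·9 = 27, N2 = 3·4 = 12 (N1 ≤ 40, N2 ≤ 30, N2 ≠ N1 ✓), N3 = 27 + 2·12 = 51
check: −N1/N3 with N1 = 27, N3 = 51 gives -9/17; |achieved − target| = 0 ≤ 9/1700 ✓

N1=27 N2=12 achieved=-9/17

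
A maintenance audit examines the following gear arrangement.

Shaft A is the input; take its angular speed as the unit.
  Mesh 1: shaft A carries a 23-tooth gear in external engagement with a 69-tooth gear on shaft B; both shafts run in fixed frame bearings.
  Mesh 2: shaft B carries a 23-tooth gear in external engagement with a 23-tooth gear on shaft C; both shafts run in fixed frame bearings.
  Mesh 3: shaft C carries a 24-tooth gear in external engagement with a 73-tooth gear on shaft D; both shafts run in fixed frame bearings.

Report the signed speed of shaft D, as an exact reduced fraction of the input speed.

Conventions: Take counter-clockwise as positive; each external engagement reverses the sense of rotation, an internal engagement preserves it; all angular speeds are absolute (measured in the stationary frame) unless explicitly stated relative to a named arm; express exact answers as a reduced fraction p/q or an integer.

3-mesh fixed-axis compound train (all bearings frame-fixed)
mesh 1 [23T→69T]: |ω|/ω_in = 1×23/69 = 1/3, sense flips to −
mesh 2 [23T→23T]: |ω|/ω_in = (1/3)×23/23 = 1/3, sense flips to +
mesh 3 [24T→73T]: |ω|/ω_in = (1/3)×24/73 = 8/73, sense flips to −
signed output speed (× input speed) = -8/73

-8/73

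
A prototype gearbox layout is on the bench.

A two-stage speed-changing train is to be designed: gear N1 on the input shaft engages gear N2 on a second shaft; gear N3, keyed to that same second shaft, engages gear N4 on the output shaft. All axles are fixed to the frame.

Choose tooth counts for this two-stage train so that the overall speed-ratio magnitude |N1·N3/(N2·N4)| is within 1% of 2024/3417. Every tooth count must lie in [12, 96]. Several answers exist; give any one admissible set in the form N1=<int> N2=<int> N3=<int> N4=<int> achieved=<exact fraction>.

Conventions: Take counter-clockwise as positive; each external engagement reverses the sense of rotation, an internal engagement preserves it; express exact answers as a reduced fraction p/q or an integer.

class = fixed-axis compound train [2-stage, 2024/3417 wanted]
target = 2024/3417 in lowest terms: an exact hit needs N1·N3 = k·2024 and N2·N4 = k·3417 for one integer k, every count in [12, 96]; additionally prefer no 1:1 stage (N1 ≠ N2, N3 ≠ N4)
k = 1: N1·N3 = 2024 = 22·92, N2·N4 = 3417 = 51·67
achieved = 22·92/(51·67) = 2024/3417; |achieved − target| = 0 ≤ 506/85425 ✓

N1=22 N2=51 N3=92 N4=67 achieved=2024/3417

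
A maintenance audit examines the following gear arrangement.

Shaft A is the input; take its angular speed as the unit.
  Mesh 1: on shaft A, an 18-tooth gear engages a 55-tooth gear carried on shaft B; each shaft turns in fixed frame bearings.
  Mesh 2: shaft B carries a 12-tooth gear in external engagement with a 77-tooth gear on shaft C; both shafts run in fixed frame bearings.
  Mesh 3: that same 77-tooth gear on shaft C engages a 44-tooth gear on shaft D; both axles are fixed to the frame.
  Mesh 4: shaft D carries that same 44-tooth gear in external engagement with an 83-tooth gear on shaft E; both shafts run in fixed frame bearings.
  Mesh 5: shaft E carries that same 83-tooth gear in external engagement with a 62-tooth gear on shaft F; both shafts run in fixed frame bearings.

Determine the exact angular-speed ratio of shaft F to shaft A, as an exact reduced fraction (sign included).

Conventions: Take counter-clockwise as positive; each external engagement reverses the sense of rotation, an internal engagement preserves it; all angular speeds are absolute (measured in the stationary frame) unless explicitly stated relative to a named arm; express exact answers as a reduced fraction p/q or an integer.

-108/1705

class = fixed-axis compound train [5 meshes; 5 ratios multiply, 5 sense flips]
mesh 1 [18T→55T]: running ratio 18/55, sense −
mesh 2 [12T→77T]: running ratio 216/4235, sense +
mesh 3 [77T→44T]: running ratio 54/605, sense −
mesh 4 [44T→83T]: running ratio 216/4565, sense +
mesh 5 [83T→62T]: running ratio 108/1705, sense −
ω_out/ω_in = -108/1705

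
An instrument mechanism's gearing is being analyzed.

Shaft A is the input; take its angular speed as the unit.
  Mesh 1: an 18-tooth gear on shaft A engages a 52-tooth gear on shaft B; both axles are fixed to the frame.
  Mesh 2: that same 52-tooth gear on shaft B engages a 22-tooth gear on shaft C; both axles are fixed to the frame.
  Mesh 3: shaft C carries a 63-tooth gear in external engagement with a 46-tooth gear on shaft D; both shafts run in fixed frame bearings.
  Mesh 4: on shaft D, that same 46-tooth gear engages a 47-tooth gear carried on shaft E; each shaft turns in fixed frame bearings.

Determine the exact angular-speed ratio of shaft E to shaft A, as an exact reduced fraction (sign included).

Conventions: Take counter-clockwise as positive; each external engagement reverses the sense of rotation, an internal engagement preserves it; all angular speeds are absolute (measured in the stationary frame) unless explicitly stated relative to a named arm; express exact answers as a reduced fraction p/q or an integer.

567/517

class = fixed-axis compound train [4 meshes; 4 ratios multiply, 4 sense flips]
mesh 1 [18T→52T]: running ratio 9/26, sense −
mesh 2 [52T→22T]: running ratio 9/11, sense +
mesh 3 [63T→46T]: running ratio 567/506, sense −
mesh 4 [46T→47T]: running ratio 567/517, sense +
ω_out/ω_in = 567/517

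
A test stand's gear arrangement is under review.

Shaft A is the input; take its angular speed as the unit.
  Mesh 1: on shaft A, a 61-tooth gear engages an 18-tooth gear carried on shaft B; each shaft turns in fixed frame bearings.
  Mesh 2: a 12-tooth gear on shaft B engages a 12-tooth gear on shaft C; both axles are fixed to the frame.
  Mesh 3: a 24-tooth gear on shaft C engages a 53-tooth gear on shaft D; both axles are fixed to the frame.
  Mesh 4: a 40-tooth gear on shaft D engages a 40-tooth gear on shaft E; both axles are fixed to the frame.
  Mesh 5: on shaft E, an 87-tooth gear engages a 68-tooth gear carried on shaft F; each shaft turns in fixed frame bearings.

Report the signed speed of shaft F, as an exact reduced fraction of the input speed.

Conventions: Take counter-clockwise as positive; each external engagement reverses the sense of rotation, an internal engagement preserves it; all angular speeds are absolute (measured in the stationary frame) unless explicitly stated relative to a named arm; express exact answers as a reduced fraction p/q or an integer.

-1769/901

5-mesh fixed-axis compound train (all bearings frame-fixed)
mesh 1 [61T→18T]: |ω|/ω_in = 1×61/18 = 61/18, sense flips to −
mesh 2 [12T→12T]: |ω|/ω_in = (61/18)×12/12 = 61/18, sense flips to +
mesh 3 [24T→53T]: |ω|/ω_in = (61/18)×24/53 = 244/159, sense flips to −
mesh 4 [40T→40T]: |ω|/ω_in = (244/159)×40/40 = 244/159, sense flips to +
mesh 5 [87T→68T]: |ω|/ω_in = (244/159)×87/68 = 1769/901, sense flips to −
signed output speed (× input speed) = -1769/901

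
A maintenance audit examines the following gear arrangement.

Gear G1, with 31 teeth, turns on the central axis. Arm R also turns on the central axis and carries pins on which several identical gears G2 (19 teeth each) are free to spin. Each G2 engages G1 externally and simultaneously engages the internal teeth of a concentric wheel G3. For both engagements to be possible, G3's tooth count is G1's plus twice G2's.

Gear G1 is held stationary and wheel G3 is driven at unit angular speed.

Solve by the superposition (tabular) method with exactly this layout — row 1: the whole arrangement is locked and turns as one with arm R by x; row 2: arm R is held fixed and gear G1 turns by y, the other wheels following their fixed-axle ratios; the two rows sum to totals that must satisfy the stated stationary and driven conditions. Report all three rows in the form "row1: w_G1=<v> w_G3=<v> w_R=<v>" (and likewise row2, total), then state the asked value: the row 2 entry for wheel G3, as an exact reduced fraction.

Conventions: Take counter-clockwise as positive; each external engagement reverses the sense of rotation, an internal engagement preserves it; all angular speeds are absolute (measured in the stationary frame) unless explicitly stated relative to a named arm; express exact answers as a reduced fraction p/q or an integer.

row1: w_G1=69/100 w_G3=69/100 w_R=69/100
row2: w_G1=-69/100 w_G3=31/100 w_R=0
total: w_G1=0 w_G3=1 w_R=69/100
asked value: 31/100

class = planetary set [G3 = 31+2·19 = 69; Willis about the carrier]
row 1 — lock + rotate with arm: ω_sun = ω_ring = ω_arm = x
row 2 — arm fixed, fixed-axis ratios: sun y, ring −(31/69)·y, arm 0
boundary: total ω_sun = x + y = 0 and total ω_ring = x − (31/69)·y = 1  ⇒  y = -69/100, x = 69/100
row 2 ring = −(31/69)·(-69/100) = 31/100
totals (row 1 + row 2): sun 69/100 + (-69/100) = 0, ring 69/100 + 31/100 = 1, arm 69/100 + 0 = 69/100
asked cell (row2, ring) = 31/100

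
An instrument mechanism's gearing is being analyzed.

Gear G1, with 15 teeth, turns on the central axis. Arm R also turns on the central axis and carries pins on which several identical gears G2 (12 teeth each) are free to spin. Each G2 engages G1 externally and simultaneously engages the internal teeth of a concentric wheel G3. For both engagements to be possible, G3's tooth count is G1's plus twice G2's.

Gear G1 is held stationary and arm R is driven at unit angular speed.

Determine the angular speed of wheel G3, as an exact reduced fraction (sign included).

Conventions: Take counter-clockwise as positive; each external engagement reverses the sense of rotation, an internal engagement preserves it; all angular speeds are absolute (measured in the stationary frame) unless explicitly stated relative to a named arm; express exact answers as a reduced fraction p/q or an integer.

planetary set (15T centre, 12T on arm, 39T internal) — Willis relation
ring teeth: 15 + 2·12 = 39
15(ω_sun−ω_arm) = −39(ω_ring−ω_arm),  ω_sun = 0, ω_arm = 1
ω_ring = 1 − (15/39)(0−1) = 18/13
exact speed ratio = 18/13

18/13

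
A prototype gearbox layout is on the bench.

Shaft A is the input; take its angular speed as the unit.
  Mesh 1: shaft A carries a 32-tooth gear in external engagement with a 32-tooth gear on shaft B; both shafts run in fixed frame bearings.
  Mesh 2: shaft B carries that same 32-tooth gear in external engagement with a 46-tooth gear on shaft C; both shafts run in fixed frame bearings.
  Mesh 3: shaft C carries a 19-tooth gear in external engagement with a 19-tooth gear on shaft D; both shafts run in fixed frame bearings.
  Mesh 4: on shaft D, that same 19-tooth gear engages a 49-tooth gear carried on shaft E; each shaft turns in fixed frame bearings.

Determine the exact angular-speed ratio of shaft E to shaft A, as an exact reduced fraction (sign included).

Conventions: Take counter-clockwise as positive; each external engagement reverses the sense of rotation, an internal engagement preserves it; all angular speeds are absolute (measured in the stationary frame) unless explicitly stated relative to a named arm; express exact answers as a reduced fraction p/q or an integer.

304/1127

class = fixed-axis compound train [4 meshes; 4 ratios multiply, 4 sense flips]
mesh 1 [32T→32T]: running ratio 1, sense −
mesh 2 [32T→46T]: running ratio 16/23, sense +
mesh 3 [19T→19T]: running ratio 16/23, sense −
mesh 4 [19T→49T]: running ratio 304/1127, sense +
ω_out/ω_in = 304/1127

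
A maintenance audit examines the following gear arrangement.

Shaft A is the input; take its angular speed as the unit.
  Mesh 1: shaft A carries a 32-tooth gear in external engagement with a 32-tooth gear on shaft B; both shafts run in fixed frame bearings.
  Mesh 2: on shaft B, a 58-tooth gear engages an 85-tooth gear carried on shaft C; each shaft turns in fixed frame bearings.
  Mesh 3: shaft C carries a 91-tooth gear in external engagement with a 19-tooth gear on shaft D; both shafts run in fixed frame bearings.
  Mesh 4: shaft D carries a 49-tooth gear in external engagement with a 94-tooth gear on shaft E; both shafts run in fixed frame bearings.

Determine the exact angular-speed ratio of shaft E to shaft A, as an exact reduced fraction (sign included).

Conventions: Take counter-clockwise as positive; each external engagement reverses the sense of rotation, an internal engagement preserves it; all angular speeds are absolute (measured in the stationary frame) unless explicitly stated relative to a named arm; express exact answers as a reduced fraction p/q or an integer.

129311/75905

class = fixed-axis compound train [4 meshes; 4 ratios multiply, 4 sense flips]
mesh 1 [32T→32T]: running ratio 1, sense −
mesh 2 [58T→85T]: running ratio 58/85, sense +
mesh 3 [91T→19T]: running ratio 5278/1615, sense −
mesh 4 [49T→94T]: running ratio 129311/75905, sense +
ω_out/ω_in = 129311/75905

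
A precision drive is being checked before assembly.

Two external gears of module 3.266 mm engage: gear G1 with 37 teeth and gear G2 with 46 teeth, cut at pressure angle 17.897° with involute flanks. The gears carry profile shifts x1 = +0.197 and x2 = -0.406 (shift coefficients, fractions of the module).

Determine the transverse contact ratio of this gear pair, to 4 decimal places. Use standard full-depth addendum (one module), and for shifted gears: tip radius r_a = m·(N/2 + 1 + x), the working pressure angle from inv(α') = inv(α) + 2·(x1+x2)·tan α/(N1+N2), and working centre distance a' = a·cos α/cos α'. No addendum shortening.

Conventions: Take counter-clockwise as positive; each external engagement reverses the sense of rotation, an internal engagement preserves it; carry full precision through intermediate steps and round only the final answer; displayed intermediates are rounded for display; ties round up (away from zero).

single-mesh involute tooth geometry (37T engaging 46T at module 3.266)
base radii: r_b1 = 57.497258, r_b2 = 71.483077
tip radii: r_a1 = 64.330402, r_a2 = 77.058004
inv(α') = inv(17.897°) + 2·(+0.197-0.406)·tan α/(37+46) = 0.00894546  ⇒  α' = 16.95128°
a' = a·cos α / cos α' = 135.5390·cos 17.897°/cos 16.95128° = 134.838665
action lengths: √(r_a1²−r_b1²) = 28.852486, √(r_a2²−r_b2²) = 28.776825
base pitch p_b = π·m·cos α = 9.763944
CR = (28.852486 + 28.776825 − 134.838665·sin 16.95128°)/9.763944 = 1.875878
contact ratio ≈ 1.8759

1.8759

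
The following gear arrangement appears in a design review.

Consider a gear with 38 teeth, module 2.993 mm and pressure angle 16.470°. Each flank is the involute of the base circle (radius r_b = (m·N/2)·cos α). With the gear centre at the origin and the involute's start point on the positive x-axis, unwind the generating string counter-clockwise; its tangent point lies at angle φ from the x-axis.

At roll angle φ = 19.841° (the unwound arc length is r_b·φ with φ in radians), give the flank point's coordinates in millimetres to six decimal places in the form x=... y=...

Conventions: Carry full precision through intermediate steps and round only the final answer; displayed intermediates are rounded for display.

class = single-mesh tooth geometry [base-circle involute, m = 2.993, 38T]
pitch radius r_p = m·N/2 = 2.993·38/2 = 56.867000
base radius r_b = r_p·cos α = 56.867000·cos 16.470° = 54.533651
roll angle φ = 19.841° = 0.34629078 rad
x = r_b·(cos φ + φ·sin φ) = 57.706041
y = r_b·(sin φ − φ·cos φ) = 0.745846

x=57.706041 y=0.745846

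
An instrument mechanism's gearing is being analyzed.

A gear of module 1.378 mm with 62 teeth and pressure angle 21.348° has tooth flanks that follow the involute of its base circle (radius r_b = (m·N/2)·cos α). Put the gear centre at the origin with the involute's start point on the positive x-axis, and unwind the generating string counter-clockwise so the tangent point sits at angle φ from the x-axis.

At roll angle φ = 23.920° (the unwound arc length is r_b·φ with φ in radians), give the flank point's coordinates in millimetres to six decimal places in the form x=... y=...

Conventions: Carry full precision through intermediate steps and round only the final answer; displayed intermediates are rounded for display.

x=43.104622 y=0.948303

topology: single-mesh involute geometry — m = 1.378, N = 62
pitch radius r_p = m·N/2 = 1.378·62/2 = 42.718000
base radius r_b = r_p·cos α = 42.718000·cos 21.348° = 39.786972
roll angle φ = 23.920° = 0.41748276 rad
x = r_b·(cos φ + φ·sin φ) = 43.104622
y = r_b·(sin φ − φ·cos φ) = 0.948303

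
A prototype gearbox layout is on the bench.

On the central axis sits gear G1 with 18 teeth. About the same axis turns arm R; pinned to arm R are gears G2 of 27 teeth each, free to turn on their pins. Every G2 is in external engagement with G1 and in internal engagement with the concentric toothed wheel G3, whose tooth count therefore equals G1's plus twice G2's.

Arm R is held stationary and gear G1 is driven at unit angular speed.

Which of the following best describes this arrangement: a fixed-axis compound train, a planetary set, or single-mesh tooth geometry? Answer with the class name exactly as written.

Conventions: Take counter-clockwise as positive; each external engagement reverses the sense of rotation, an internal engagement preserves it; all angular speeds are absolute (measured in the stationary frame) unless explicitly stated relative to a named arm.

planetary set

recognized (axles ride arm R): planetary set, 18/27/72 teeth
classification: planetary set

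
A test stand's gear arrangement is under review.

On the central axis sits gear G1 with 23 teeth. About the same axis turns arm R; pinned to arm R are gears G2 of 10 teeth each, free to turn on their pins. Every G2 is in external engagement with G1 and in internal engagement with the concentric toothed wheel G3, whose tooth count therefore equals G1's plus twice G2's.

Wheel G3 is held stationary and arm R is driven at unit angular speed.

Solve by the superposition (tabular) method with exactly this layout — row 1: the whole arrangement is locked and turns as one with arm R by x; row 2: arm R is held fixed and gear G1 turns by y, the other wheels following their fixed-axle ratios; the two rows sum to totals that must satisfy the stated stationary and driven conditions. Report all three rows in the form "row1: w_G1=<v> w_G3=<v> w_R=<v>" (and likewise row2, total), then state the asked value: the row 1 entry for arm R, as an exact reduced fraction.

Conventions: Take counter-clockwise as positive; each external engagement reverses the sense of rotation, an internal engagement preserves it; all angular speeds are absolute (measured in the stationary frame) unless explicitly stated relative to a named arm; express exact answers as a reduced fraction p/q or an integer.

row1: w_G1=1 w_G3=1 w_R=1
row2: w_G1=43/23 w_G3=-1 w_R=0
total: w_G1=66/23 w_G3=0 w_R=1
asked value: 1

class = planetary set [G3 = 23+2·10 = 43; Willis about the carrier]
superposition row 1 [locked train]: every member turns x
superposition row 2 [arm held]: sun y, ring −(23/43)·y, arm 0
boundary: total ω_ring = x − (23/43)·y = 0 and total ω_arm = x = 1  ⇒  y = 43/23, x = 1
row 2 ring = −(23/43)·43/23 = -1
totals (row 1 + row 2): sun 1 + 43/23 = 66/23, ring 1 + (-1) = 0, arm 1 + 0 = 1
asked cell (row1, arm) = 1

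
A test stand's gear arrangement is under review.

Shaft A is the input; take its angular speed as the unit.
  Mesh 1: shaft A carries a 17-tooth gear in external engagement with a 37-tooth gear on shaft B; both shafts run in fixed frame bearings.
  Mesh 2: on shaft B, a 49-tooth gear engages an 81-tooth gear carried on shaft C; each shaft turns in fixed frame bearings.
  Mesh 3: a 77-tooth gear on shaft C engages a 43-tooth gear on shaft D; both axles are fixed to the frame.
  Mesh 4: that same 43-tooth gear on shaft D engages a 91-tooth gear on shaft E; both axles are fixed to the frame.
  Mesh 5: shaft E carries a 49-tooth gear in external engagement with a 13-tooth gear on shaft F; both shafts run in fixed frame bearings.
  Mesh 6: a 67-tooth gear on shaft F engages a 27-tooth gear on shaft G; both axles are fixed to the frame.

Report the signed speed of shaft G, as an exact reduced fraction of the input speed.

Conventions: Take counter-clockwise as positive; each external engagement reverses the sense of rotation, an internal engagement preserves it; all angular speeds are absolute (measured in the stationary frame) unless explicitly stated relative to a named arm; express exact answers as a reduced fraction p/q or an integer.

6-mesh fixed-axis compound train (all bearings frame-fixed)
mesh 1 [17T→37T]: |ω|/ω_in = 1×17/37 = 17/37, sense flips to −
mesh 2 [49T→81T]: |ω|/ω_in = (17/37)×49/81 = 833/2997, sense flips to +
mesh 3 [77T→43T]: |ω|/ω_in = (833/2997)×77/43 = 64141/128871, sense flips to −
mesh 4 [43T→91T]: |ω|/ω_in = (64141/128871)×43/91 = 9163/38961, sense flips to +
mesh 5 [49T→13T]: |ω|/ω_in = (9163/38961)×49/13 = 448987/506493, sense flips to −
mesh 6 [67T→27T]: |ω|/ω_in = (448987/506493)×67/27 = 30082129/13675311, sense flips to +
signed output speed (× input speed) = 30082129/13675311

30082129/13675311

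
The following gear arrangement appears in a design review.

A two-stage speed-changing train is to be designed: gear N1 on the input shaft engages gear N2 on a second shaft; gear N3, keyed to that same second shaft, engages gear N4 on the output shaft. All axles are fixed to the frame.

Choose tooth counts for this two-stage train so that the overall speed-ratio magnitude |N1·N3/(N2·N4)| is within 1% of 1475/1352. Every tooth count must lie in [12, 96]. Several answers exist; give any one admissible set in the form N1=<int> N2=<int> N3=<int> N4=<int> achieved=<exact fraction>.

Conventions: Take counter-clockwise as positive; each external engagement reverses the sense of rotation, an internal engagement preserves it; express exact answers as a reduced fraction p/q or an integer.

topology: fixed-axis compound train — 2 stages, target 1475/1352
target = 1475/1352 in lowest terms: an exact hit needs N1·N3 = k·1475 and N2·N4 = k·1352 for one integer k, every count in [12, 96]; additionally prefer no 1:1 stage (N1 ≠ N2, N3 ≠ N4)
k = 1: N1·N3 = 1475 = 25·59, N2·N4 = 1352 = 26·52
achieved = 25·59/(26·52) = 1475/1352; |achieved − target| = 0 ≤ 59/5408 ✓

N1=25 N2=26 N3=59 N4=52 achieved=1475/1352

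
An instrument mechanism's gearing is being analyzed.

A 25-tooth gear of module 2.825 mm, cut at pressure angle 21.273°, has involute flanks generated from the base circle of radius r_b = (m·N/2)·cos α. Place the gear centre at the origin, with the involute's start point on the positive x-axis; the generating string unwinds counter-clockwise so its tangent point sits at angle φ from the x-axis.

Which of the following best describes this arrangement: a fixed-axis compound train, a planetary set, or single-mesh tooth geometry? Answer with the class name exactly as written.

single-mesh tooth geometry

single-mesh involute tooth geometry (25T wheel at module 2.825)
classification: single-mesh tooth geometry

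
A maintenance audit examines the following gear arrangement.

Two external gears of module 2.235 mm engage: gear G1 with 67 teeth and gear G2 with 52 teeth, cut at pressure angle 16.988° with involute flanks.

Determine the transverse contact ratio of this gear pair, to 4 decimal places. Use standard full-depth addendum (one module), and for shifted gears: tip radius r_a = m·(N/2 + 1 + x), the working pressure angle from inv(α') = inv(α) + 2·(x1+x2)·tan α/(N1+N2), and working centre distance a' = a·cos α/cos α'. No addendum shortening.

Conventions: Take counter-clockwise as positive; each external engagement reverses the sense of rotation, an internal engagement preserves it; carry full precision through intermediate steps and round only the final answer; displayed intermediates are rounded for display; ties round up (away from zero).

1.9757

class = single-mesh tooth geometry [involute pair 67T × 52T, m = 2.235]
base radii: r_b1 = 71.605511, r_b2 = 55.574426
tip radii: r_a1 = 77.107500, r_a2 = 60.345000
no profile shift: α' = α, a' = a
action lengths: √(r_a1²−r_b1²) = 28.604499, √(r_a2²−r_b2²) = 23.515998
base pitch p_b = π·m·cos α = 6.715085
CR = (28.604499 + 23.515998 − 132.982500·sin 16.98800°)/6.715085 = 1.975673
contact ratio ≈ 1.9757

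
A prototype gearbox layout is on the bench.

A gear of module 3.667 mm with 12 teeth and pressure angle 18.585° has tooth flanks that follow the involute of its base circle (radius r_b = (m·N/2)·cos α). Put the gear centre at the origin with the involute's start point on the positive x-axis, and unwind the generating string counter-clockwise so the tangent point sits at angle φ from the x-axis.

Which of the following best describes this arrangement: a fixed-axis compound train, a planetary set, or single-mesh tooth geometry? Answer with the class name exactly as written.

single-mesh tooth geometry

single-mesh involute tooth geometry (12T wheel at module 3.667)
classification: single-mesh tooth geometry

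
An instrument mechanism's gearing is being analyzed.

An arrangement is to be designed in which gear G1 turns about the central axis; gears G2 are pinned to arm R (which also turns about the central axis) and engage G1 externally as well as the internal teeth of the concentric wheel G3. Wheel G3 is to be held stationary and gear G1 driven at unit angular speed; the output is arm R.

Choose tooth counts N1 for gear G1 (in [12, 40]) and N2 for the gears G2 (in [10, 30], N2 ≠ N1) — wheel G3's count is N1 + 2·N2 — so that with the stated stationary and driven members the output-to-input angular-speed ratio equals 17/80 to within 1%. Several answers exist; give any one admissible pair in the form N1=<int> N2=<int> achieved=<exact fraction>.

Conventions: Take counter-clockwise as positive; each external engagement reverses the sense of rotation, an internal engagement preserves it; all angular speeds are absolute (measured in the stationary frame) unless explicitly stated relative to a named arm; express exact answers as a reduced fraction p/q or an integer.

class = planetary set [ratio 17/80 wanted; Willis about the carrier]
Willis with ω_ring = 0: ω_arm/ω_sun = N1/(N1+N3); set equal to 17/80  ⇒  N3/N1 = 1/(17/80) − 1 = 63/17
N3 = N1 + 2·N2  ⇒  N2/N1 = (N3/N1 − 1)/2 = (63/17 − 1)/2 = 23/17
smallest multiple with N1 ≥ 12 and N2 ≥ 10: k = 1  ⇒  N1 = 1·17 = 17, N2 = 1·23 = 23 (N1 ≤ 40, N2 ≤ 30, N2 ≠ N1 ✓), N3 = 17 + 2·23 = 63
check: N1/(N1+N3) with N1 = 17, N3 = 63 gives 17/80; |achieved − target| = 0 ≤ 17/8000 ✓

N1=17 N2=23 achieved=17/80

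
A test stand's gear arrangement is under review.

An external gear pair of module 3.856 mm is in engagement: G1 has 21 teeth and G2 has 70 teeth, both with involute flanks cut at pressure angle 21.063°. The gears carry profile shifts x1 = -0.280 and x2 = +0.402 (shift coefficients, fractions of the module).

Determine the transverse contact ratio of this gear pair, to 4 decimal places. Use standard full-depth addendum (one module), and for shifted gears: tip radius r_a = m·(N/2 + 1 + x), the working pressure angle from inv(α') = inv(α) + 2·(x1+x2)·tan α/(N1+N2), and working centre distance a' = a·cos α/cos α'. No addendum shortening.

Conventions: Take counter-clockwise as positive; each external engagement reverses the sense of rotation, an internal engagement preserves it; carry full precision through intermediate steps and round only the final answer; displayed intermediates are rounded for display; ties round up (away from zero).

class = single-mesh tooth geometry [involute pair 21T × 70T, m = 3.856]
base radii: r_b1 = 37.782827, r_b2 = 125.942758
tip radii: r_a1 = 43.264320, r_a2 = 140.366112
inv(α') = inv(21.063°) + 2·(-0.280+0.402)·tan α/(21+70) = 0.01854009  ⇒  α' = 21.45388°
a' = a·cos α / cos α' = 175.4480·cos 21.063°/cos 21.45388° = 175.914290
action lengths: √(r_a1²−r_b1²) = 21.077461, √(r_a2²−r_b2²) = 61.976344
base pitch p_b = π·m·cos α = 11.304595
CR = (21.077461 + 61.976344 − 175.914290·sin 21.45388°)/11.304595 = 1.655323
contact ratio ≈ 1.6553

1.6553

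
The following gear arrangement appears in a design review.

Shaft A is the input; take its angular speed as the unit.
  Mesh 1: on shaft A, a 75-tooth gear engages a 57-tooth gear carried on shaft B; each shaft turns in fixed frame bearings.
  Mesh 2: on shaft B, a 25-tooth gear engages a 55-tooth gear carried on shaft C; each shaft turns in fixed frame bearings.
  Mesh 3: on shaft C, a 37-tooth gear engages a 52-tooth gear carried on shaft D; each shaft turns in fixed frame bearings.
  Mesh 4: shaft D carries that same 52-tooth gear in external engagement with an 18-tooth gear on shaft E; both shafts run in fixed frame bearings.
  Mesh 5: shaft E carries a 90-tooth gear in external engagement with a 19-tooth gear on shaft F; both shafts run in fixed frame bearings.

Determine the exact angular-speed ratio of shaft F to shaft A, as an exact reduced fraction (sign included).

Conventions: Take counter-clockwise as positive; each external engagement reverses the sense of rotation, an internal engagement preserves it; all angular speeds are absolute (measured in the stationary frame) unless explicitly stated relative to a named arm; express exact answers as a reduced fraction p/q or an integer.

class = fixed-axis compound train [5 meshes; 5 ratios multiply, 5 sense flips]
mesh 1 [75T→57T]: running ratio 25/19, sense −
mesh 2 [25T→55T]: running ratio 125/209, sense +
mesh 3 [37T→52T]: running ratio 4625/10868, sense −
mesh 4 [52T→18T]: running ratio 4625/3762, sense +
mesh 5 [90T→19T]: running ratio 23125/3971, sense −
ω_out/ω_in = -23125/3971

-23125/3971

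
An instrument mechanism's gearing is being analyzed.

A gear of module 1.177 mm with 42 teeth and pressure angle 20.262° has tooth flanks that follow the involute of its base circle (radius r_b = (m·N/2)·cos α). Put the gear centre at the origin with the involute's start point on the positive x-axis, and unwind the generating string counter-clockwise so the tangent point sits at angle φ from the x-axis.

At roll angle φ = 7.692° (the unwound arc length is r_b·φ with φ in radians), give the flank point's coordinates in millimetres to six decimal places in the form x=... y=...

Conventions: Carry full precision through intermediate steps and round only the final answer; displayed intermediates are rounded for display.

x=23.395499 y=0.018668

recognized (one wheel, involute flank): single-mesh tooth geometry, m = 1.177, N = 42
pitch radius r_p = m·N/2 = 1.177·42/2 = 24.717000
base radius r_b = r_p·cos α = 24.717000·cos 20.262° = 23.187483
roll angle φ = 7.692° = 0.13425073 rad
x = r_b·(cos φ + φ·sin φ) = 23.395499
y = r_b·(sin φ − φ·cos φ) = 0.018668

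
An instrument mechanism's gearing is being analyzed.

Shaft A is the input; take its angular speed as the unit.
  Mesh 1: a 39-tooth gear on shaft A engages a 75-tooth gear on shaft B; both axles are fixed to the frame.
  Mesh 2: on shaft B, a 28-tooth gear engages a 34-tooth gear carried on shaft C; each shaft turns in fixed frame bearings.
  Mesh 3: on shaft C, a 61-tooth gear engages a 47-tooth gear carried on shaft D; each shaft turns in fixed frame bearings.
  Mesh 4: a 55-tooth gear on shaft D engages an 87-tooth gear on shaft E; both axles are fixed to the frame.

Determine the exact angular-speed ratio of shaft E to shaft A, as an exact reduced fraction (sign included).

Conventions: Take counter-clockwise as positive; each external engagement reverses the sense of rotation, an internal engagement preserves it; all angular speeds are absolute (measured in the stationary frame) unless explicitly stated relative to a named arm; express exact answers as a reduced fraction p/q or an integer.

122122/347565

class = fixed-axis compound train [4 meshes; 4 ratios multiply, 4 sense flips]
mesh 1 [39T→75T]: running ratio 13/25, sense −
mesh 2 [28T→34T]: running ratio 182/425, sense +
mesh 3 [61T→47T]: running ratio 11102/19975, sense −
mesh 4 [55T→87T]: running ratio 122122/347565, sense +
ω_out/ω_in = 122122/347565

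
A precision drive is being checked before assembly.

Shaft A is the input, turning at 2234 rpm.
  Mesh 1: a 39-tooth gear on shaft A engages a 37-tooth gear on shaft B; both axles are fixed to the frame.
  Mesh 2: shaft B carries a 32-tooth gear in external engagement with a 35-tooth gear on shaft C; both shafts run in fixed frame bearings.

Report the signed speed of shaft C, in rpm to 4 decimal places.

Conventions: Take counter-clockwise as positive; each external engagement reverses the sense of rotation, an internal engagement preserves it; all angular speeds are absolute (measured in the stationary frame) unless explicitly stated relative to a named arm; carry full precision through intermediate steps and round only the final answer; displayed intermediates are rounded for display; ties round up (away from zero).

+2152.9205 rpm

class = fixed-axis compound train [2 meshes; 2 ratios multiply, 2 sense flips]
mesh 1 [39T→37T]: ω = 2234.0000×39/37 = 2354.7568 rpm, sense flips to −
mesh 2 [32T→35T]: ω = 2354.7568×32/35 = 2152.9205 rpm, sense flips to +
signed output speed = +2152.9205 rpm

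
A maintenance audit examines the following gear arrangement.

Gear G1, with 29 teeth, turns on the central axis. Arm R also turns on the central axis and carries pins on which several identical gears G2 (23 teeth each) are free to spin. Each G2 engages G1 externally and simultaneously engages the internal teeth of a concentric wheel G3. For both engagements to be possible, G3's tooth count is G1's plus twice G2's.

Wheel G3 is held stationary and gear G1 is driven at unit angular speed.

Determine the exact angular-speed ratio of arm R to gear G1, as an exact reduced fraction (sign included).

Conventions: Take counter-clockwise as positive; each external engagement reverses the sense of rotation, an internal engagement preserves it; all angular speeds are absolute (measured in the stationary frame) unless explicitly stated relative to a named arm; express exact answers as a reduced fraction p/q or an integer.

class = planetary set [G3 = 29+2·23 = 75; Willis about the carrier]
ring teeth: 29 + 2·23 = 75
29(ω_sun−ω_arm) = −75(ω_ring−ω_arm),  ω_ring = 0, ω_sun = 1
29(1−ω_arm) = −75(0−ω_arm)  ⇒  104·ω_arm = 29  ⇒  ω_arm = 29/104
ω_out/ω_in = 29/104

29/104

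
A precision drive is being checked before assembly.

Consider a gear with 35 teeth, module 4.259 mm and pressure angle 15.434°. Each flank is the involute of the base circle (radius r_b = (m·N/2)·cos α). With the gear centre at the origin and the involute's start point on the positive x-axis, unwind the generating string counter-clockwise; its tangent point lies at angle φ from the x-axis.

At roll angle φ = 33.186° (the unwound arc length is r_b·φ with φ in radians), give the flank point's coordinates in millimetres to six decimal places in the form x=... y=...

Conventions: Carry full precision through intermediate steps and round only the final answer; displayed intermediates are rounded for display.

x=82.903806 y=4.499145

recognized (one wheel, involute flank): single-mesh tooth geometry, m = 4.259, N = 35
pitch radius r_p = m·N/2 = 4.259·35/2 = 74.532500
base radius r_b = r_p·cos α = 74.532500·cos 15.434° = 71.844683
roll angle φ = 33.186° = 0.57920497 rad
x = r_b·(cos φ + φ·sin φ) = 82.903806
y = r_b·(sin φ − φ·cos φ) = 4.499145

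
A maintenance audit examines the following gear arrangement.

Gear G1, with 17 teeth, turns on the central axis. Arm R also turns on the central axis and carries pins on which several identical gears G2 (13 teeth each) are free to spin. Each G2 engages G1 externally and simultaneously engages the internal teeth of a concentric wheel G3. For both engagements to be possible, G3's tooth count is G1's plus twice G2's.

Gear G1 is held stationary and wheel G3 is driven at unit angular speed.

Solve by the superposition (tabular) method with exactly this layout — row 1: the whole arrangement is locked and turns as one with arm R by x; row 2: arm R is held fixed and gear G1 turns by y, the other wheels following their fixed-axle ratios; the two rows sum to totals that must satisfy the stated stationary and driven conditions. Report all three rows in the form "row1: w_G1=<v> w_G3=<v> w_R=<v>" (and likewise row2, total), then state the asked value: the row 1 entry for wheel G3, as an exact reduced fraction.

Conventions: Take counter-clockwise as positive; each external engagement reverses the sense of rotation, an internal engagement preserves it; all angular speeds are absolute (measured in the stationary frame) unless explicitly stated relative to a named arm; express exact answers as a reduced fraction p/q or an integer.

row1: w_G1=43/60 w_G3=43/60 w_R=43/60
row2: w_G1=-43/60 w_G3=17/60 w_R=0
total: w_G1=0 w_G3=1 w_R=43/60
asked value: 43/60

recognized (axles ride arm R): planetary set, 17/13/43 teeth
row 1 — lock + rotate with arm: ω_sun = ω_ring = ω_arm = x
row 2: sun turns y, ring = −(17/43)·y, arm 0
boundary: total ω_sun = x + y = 0 and total ω_ring = x − (17/43)·y = 1  ⇒  y = -43/60, x = 43/60
row 2 ring = −(17/43)·(-43/60) = 17/60
totals (row 1 + row 2): sun 43/60 + (-43/60) = 0, ring 43/60 + 17/60 = 1, arm 43/60 + 0 = 43/60
asked cell (row1, ring) = 43/60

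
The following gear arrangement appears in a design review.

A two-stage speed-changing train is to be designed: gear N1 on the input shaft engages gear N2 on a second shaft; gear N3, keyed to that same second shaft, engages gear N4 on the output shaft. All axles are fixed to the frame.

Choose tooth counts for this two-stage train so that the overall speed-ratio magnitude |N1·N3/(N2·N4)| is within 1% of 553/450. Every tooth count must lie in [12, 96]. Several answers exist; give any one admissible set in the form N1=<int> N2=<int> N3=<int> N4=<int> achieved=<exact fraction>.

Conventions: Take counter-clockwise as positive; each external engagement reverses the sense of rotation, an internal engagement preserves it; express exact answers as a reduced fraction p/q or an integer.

2-stage fixed-axis compound train for ratio 553/450
target = 553/450 in lowest terms: an exact hit needs N1·N3 = k·553 and N2·N4 = k·450 for one integer k, every count in [12, 96]; additionally prefer no 1:1 stage (N1 ≠ N2, N3 ≠ N4)
k = 1: no 1:1-free in-range split of k·553 and k·450 into factor pairs; take k = 2
k = 2: N1·N3 = 1106 = 14·79, N2·N4 = 900 = 12·75
achieved = 14·79/(12·75) = 553/450; |achieved − target| = 0 ≤ 553/45000 ✓

N1=14 N2=12 N3=79 N4=75 achieved=553/450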